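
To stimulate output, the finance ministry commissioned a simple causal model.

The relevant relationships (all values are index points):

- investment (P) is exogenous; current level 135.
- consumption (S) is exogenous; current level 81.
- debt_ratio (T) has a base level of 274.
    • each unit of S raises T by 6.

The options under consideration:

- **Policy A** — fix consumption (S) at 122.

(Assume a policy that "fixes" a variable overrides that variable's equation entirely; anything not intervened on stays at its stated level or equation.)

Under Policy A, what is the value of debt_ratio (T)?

1006

Policy A (S := 122):
  S = 122
  T = 274 + 6·122 = 1006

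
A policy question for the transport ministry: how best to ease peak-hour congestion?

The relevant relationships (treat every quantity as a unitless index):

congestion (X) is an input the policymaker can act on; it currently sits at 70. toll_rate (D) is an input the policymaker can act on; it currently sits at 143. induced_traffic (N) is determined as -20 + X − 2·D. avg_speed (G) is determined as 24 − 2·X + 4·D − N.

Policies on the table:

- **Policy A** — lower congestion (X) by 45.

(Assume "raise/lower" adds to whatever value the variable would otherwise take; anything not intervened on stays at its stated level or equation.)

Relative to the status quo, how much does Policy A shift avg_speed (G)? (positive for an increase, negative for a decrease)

Baseline:
  X = 70
  D = 143
  N = -20 + 70 − 2·143 = -236
  G = 24 − 2·70 + 4·143 − (-236) = 692
Policy A (X − 45):
  X = 70 − 45 = 25
  D = 143
  N = -20 + 25 − 2·143 = -281
  G = 24 − 2·25 + 4·143 − (-281) = 827
Change in G: 827 − 692 = 135

135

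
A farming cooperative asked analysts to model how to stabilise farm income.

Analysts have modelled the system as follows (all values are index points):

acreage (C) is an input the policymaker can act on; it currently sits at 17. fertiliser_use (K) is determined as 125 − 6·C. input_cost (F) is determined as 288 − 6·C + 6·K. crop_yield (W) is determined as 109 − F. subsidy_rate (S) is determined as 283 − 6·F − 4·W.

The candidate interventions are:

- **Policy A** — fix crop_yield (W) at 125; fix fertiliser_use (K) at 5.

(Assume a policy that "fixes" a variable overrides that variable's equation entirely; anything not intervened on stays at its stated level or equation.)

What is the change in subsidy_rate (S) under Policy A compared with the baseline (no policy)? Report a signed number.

Baseline:
  C = 17
  K = 125 − 6·17 = 23
  F = 288 − 6·17 + 6·23 = 324
  W = 109 − 324 = -215
  S = 283 − 6·324 − 4·(-215) = -801
Policy A (W := 125, K := 5):
  C = 17
  K = 5
  F = 288 − 6·17 + 6·5 = 216
  W = 125
  S = 283 − 6·216 − 4·125 = -1513
Change in S: -1513 − (-801) = -712

-712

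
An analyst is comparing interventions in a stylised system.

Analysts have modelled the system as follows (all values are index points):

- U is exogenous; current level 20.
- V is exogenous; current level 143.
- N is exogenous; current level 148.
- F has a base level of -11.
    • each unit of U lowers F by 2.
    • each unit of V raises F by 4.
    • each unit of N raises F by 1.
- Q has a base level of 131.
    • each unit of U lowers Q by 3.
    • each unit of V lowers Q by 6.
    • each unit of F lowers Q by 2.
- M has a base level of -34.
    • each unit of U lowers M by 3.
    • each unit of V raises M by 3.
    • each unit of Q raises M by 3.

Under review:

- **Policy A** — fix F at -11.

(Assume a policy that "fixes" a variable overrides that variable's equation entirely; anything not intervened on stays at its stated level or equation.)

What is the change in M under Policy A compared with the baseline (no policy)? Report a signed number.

4080

Baseline:
  U = 20
  V = 143
  N = 148
  F = -11 − 2·20 + 4·143 + 148 = 669
  Q = 131 − 3·20 − 6·143 − 2·669 = -2125
  M = -34 − 3·20 + 3·143 + 3·(-2125) = -6040
Policy A (F := -11):
  U = 20
  V = 143
  N = 148
  F = -11
  Q = 131 − 3·20 − 6·143 − 2·(-11) = -765
  M = -34 − 3·20 + 3·143 + 3·(-765) = -1960
Change in M: -1960 − (-6040) = 4080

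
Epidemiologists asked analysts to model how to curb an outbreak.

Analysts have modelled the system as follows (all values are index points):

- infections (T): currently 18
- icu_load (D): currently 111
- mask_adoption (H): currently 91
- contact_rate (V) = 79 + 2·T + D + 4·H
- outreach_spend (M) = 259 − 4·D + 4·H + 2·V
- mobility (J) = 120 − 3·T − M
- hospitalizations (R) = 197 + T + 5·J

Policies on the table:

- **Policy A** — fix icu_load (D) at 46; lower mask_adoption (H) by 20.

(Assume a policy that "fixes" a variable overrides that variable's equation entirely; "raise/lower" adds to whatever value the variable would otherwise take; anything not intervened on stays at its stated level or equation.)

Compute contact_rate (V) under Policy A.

Policy A (D := 46, H − 20):
  T = 18
  D = 46
  H = 91 − 20 = 71
  V = 79 + 2·18 + 46 + 4·71 = 445

445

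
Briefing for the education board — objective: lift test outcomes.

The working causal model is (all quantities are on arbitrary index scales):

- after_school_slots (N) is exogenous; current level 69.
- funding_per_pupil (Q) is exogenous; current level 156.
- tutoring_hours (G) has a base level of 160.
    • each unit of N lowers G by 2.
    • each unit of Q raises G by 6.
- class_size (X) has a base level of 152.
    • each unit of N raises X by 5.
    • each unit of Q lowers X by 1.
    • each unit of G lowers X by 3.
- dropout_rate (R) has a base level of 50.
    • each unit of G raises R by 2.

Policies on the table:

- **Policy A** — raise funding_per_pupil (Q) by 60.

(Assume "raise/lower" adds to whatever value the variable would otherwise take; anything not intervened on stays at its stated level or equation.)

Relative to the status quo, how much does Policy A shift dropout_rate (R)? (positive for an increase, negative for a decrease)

Baseline:
  N = 69
  Q = 156
  G = 160 − 2·69 + 6·156 = 958
  R = 50 + 2·958 = 1966
Policy A (Q + 60):
  N = 69
  Q = 156 + 60 = 216
  G = 160 − 2·69 + 6·216 = 1318
  R = 50 + 2·1318 = 2686
Change in R: 2686 − 1966 = 720

720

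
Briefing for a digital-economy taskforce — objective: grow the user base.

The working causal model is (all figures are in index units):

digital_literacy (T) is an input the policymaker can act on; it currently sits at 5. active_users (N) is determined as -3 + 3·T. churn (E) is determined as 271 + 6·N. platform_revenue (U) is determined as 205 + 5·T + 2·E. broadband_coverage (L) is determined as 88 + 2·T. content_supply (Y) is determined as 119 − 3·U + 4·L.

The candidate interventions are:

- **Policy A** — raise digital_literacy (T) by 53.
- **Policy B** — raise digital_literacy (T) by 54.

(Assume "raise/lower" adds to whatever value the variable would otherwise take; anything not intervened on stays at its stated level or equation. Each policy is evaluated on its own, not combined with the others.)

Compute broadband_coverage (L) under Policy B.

206

Policy B (T + 54):
  T = 5 + 54 = 59
  L = 88 + 2·59 = 206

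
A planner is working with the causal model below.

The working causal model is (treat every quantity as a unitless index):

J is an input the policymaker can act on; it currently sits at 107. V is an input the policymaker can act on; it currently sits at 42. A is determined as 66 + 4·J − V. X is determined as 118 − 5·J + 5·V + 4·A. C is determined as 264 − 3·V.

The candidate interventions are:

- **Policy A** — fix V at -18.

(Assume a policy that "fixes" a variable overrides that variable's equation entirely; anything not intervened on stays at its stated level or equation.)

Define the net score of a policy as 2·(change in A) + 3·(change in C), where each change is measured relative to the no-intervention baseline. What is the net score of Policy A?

660

Baseline:
  J = 107
  V = 42
  A = 66 + 4·107 − 42 = 452
  C = 264 − 3·42 = 138
Policy A (V := -18):
  J = 107
  V = -18
  A = 66 + 4·107 − (-18) = 512
  C = 264 − 3·(-18) = 318
ΔA = 512 − 452 = 60; ΔC = 318 − 138 = 180
Score = 2·60 + 3·180 = 660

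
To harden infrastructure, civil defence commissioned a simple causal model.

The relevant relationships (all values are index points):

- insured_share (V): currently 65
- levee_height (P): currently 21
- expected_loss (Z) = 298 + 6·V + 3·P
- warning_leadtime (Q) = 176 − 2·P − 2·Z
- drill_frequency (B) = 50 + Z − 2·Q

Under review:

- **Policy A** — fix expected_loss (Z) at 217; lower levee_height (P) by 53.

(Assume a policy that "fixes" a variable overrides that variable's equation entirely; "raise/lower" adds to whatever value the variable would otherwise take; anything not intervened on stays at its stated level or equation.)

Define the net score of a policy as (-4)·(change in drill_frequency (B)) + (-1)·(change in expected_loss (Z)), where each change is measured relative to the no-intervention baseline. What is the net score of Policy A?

12062

Baseline:
  V = 65
  P = 21
  Z = 298 + 6·65 + 3·21 = 751
  Q = 176 − 2·21 − 2·751 = -1368
  B = 50 + 751 − 2·(-1368) = 3537
Policy A (Z := 217, P − 53):
  V = 65
  P = 21 − 53 = -32
  Z = 217
  Q = 176 − 2·(-32) − 2·217 = -194
  B = 50 + 217 − 2·(-194) = 655
ΔB = 655 − 3537 = -2882; ΔZ = 217 − 751 = -534
Score = (-4)·(-2882) + (-1)·(-534) = 12062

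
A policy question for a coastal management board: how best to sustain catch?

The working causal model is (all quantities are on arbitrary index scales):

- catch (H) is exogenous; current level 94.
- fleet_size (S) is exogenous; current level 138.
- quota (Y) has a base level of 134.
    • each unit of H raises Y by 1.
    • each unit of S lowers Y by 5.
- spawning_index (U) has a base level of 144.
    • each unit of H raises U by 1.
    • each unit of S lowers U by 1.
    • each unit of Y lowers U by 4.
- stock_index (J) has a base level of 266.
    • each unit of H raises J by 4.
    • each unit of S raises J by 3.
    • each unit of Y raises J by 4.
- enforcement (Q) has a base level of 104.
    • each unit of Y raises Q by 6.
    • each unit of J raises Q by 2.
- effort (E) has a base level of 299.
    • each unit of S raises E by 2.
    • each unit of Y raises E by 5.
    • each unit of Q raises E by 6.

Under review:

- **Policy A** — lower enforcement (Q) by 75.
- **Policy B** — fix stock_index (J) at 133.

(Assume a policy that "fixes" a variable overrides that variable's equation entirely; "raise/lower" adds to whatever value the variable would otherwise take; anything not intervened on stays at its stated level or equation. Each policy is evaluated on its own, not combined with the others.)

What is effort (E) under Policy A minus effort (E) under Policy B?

-11550

Policy A (Q − 75):
  H = 94
  S = 138
  Y = 134 + 94 − 5·138 = -462
  J = 266 + 4·94 + 3·138 + 4·(-462) = -792
  Q = 104 + 6·(-462) + 2·(-792) (−75 from intervention) = -4327
  E = 299 + 2·138 + 5·(-462) + 6·(-4327) = -27697
Policy B (J := 133):
  H = 94
  S = 138
  Y = 134 + 94 − 5·138 = -462
  J = 133
  Q = 104 + 6·(-462) + 2·133 = -2402
  E = 299 + 2·138 + 5·(-462) + 6·(-2402) = -16147
E: -27697 − (-16147) = -11550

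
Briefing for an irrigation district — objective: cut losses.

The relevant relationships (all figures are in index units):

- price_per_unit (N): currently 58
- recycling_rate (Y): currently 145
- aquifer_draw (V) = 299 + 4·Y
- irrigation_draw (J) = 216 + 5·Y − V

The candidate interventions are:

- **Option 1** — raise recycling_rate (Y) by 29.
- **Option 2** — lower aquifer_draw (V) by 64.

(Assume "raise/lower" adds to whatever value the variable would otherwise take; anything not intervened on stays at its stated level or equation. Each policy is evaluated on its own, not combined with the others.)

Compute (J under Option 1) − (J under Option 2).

-35

Option 1 (Y + 29):
  Y = 145 + 29 = 174
  V = 299 + 4·174 = 995
  J = 216 + 5·174 − 995 = 91
Option 2 (V − 64):
  Y = 145
  V = 299 + 4·145 (−64 from intervention) = 815
  J = 216 + 5·145 − 815 = 126
J: 91 − 126 = -35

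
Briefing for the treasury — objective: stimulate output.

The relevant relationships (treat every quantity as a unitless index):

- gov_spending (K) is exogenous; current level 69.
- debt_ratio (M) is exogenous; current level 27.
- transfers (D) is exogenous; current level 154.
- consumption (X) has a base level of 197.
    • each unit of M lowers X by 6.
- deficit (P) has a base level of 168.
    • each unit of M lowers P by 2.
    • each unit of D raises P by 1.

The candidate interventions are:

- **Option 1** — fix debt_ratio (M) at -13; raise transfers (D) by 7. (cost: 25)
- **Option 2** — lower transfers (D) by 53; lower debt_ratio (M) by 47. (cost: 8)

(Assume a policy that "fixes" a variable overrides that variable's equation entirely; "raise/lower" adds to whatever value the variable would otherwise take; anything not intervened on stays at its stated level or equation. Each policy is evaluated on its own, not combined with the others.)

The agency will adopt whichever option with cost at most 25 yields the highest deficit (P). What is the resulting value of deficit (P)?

355

Option 1 (M := -13, D + 7):
  M = -13
  D = 154 + 7 = 161
  P = 168 − 2·(-13) + 161 = 355
Option 2 (D − 53, M − 47):
  M = 27 − 47 = -20
  D = 154 − 53 = 101
  P = 168 − 2·(-20) + 101 = 309
Comparing — Option 1: P=355, Option 2: P=309. Highest is 355 (Option 1).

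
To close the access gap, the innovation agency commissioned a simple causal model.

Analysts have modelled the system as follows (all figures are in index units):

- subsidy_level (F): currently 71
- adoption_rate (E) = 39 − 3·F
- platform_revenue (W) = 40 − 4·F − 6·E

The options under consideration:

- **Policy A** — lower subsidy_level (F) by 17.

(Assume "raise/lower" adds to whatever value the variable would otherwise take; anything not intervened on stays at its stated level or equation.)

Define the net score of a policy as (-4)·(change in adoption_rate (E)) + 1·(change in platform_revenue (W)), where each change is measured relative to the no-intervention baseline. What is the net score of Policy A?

-442

Baseline:
  F = 71
  E = 39 − 3·71 = -174
  W = 40 − 4·71 − 6·(-174) = 800
Policy A (F − 17):
  F = 71 − 17 = 54
  E = 39 − 3·54 = -123
  W = 40 − 4·54 − 6·(-123) = 562
ΔE = -123 − (-174) = 51; ΔW = 562 − 800 = -238
Score = (-4)·51 + 1·(-238) = -442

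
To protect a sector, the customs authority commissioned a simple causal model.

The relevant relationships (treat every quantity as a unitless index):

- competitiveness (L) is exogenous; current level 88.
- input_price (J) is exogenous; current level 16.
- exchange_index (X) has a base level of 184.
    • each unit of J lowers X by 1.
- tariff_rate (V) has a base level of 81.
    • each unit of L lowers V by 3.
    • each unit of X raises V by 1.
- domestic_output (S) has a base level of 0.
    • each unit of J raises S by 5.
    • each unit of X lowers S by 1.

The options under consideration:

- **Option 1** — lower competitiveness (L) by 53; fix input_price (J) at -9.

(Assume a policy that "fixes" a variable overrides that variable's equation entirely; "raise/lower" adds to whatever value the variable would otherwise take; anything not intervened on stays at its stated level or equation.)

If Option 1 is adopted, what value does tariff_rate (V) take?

169

Option 1 (L − 53, J := -9):
  L = 88 − 53 = 35
  J = -9
  X = 184 − (-9) = 193
  V = 81 − 3·35 + 193 = 169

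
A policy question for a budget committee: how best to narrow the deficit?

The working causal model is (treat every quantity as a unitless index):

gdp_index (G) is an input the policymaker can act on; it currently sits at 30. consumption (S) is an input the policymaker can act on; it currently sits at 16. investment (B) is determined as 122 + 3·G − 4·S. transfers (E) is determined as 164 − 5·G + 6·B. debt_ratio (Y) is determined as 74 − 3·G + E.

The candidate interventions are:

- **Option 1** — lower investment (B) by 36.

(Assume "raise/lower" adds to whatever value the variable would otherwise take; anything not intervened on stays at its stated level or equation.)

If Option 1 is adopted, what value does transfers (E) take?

686

Option 1 (B − 36):
  G = 30
  S = 16
  B = 122 + 3·30 − 4·16 (−36 from intervention) = 112
  E = 164 − 5·30 + 6·112 = 686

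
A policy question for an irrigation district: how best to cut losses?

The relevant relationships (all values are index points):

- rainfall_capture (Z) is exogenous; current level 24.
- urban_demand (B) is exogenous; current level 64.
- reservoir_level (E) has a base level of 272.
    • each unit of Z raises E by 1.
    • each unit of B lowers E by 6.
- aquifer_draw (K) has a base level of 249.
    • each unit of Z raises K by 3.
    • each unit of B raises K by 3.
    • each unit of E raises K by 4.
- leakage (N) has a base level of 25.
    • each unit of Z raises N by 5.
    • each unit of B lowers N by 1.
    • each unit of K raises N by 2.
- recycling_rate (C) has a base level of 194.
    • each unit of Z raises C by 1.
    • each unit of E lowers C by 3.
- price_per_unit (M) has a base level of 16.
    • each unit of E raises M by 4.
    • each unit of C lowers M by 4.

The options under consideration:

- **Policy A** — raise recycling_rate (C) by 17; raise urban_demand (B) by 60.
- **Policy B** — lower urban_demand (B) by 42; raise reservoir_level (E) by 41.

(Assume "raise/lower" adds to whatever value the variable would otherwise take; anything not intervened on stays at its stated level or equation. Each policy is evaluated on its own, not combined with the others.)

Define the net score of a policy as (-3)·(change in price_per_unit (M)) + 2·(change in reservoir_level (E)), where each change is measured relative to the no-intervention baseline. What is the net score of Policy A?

Baseline:
  Z = 24
  B = 64
  E = 272 + 24 − 6·64 = -88
  C = 194 + 24 − 3·(-88) = 482
  M = 16 + 4·(-88) − 4·482 = -2264
Policy A (C + 17, B + 60):
  Z = 24
  B = 64 + 60 = 124
  E = 272 + 24 − 6·124 = -448
  C = 194 + 24 − 3·(-448) (+17 from intervention) = 1579
  M = 16 + 4·(-448) − 4·1579 = -8092
ΔM = -8092 − (-2264) = -5828; ΔE = -448 − (-88) = -360
Score = (-3)·(-5828) + 2·(-360) = 16764

16764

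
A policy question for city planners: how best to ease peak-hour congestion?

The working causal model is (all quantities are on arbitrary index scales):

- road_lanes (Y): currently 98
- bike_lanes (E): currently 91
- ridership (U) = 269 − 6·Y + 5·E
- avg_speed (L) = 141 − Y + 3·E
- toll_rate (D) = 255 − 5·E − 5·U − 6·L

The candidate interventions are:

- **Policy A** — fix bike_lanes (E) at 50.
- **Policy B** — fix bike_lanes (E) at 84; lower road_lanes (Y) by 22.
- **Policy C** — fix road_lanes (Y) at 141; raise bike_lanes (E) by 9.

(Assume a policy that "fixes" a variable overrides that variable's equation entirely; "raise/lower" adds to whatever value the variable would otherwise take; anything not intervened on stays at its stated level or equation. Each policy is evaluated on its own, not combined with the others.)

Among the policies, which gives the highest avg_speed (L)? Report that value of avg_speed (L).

Policy A (E := 50):
  Y = 98
  E = 50
  L = 141 − 98 + 3·50 = 193
Policy B (E := 84, Y − 22):
  Y = 98 − 22 = 76
  E = 84
  L = 141 − 76 + 3·84 = 317
Policy C (Y := 141, E + 9):
  Y = 141
  E = 91 + 9 = 100
  L = 141 − 141 + 3·100 = 300
Comparing — Policy A: L=193, Policy B: L=317, Policy C: L=300. Highest is 317 (Policy B).

317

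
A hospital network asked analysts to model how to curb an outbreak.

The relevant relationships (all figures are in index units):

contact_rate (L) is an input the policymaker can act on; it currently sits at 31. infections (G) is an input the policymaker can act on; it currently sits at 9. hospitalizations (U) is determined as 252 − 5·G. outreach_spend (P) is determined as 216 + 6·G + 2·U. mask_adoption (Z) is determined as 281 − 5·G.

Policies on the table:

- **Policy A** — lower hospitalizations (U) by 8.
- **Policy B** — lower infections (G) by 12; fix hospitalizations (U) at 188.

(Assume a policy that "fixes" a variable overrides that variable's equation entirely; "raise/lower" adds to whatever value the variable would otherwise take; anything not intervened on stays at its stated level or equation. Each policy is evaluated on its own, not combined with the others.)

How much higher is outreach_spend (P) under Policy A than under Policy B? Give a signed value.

Policy A (U − 8):
  G = 9
  U = 252 − 5·9 (−8 from intervention) = 199
  P = 216 + 6·9 + 2·199 = 668
Policy B (G − 12, U := 188):
  G = 9 − 12 = -3
  U = 188
  P = 216 + 6·(-3) + 2·188 = 574
P: 668 − 574 = 94

94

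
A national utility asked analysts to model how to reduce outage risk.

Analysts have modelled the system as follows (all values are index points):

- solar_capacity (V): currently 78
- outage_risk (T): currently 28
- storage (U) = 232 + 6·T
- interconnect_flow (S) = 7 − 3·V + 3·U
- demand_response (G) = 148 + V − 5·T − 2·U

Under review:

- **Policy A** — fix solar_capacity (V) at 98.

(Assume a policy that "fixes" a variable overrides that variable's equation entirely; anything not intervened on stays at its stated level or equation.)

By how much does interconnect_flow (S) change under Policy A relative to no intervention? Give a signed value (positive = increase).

-60

Baseline:
  V = 78
  T = 28
  U = 232 + 6·28 = 400
  S = 7 − 3·78 + 3·400 = 973
Policy A (V := 98):
  V = 98
  T = 28
  U = 232 + 6·28 = 400
  S = 7 − 3·98 + 3·400 = 913
Change in S: 913 − 973 = -60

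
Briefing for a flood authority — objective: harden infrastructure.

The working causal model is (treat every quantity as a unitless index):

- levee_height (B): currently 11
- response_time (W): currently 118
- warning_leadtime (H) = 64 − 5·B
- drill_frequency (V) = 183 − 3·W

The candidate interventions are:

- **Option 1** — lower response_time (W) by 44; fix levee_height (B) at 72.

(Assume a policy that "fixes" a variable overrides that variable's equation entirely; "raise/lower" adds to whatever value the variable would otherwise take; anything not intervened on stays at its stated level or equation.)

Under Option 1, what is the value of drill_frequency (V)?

Option 1 (W − 44, B := 72):
  W = 118 − 44 = 74
  V = 183 − 3·74 = -39

-39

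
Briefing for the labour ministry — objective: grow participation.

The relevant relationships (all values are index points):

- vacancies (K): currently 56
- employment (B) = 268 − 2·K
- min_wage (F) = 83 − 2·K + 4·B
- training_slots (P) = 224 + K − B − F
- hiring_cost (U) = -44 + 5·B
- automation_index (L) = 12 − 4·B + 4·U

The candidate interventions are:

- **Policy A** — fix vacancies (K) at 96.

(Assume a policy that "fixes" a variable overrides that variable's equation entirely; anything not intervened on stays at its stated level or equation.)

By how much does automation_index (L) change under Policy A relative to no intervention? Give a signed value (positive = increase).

-1280

Baseline:
  K = 56
  B = 268 − 2·56 = 156
  U = -44 + 5·156 = 736
  L = 12 − 4·156 + 4·736 = 2332
Policy A (K := 96):
  K = 96
  B = 268 − 2·96 = 76
  U = -44 + 5·76 = 336
  L = 12 − 4·76 + 4·336 = 1052
Change in L: 1052 − 2332 = -1280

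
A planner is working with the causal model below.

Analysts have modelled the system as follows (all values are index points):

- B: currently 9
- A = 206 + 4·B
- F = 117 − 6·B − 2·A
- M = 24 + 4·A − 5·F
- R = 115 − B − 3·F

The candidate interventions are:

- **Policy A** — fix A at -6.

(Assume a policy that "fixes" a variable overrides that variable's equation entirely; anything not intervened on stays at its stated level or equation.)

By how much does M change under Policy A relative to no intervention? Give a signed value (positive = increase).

Baseline:
  B = 9
  A = 206 + 4·9 = 242
  F = 117 − 6·9 − 2·242 = -421
  M = 24 + 4·242 − 5·(-421) = 3097
Policy A (A := -6):
  B = 9
  A = -6
  F = 117 − 6·9 − 2·(-6) = 75
  M = 24 + 4·(-6) − 5·75 = -375
Change in M: -375 − 3097 = -3472

-3472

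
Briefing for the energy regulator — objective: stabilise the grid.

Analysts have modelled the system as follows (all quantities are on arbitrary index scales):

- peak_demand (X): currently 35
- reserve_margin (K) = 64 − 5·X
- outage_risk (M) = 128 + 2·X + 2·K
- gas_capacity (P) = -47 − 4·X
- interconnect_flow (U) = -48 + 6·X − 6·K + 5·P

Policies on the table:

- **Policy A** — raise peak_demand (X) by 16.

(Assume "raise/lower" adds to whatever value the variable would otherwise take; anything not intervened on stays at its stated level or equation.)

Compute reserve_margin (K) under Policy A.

Policy A (X + 16):
  X = 35 + 16 = 51
  K = 64 − 5·51 = -191

-191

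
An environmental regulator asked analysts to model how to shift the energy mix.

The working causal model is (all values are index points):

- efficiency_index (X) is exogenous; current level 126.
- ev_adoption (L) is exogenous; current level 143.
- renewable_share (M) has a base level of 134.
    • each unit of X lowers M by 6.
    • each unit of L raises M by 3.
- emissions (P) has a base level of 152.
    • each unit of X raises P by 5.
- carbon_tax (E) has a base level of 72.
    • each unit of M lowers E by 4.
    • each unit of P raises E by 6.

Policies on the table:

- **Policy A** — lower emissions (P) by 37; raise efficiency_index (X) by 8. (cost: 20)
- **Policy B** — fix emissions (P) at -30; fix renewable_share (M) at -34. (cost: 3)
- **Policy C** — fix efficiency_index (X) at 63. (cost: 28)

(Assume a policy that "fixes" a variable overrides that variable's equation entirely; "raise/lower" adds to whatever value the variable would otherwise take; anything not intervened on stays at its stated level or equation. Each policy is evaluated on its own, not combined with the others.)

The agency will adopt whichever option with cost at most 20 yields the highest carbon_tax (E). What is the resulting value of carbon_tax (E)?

5746

Policy A (P − 37, X + 8):
  X = 126 + 8 = 134
  L = 143
  M = 134 − 6·134 + 3·143 = -241
  P = 152 + 5·134 (−37 from intervention) = 785
  E = 72 − 4·(-241) + 6·785 = 5746
Policy B (P := -30, M := -34):
  X = 126
  L = 143
  M = -34
  P = -30
  E = 72 − 4·(-34) + 6·(-30) = 28
Comparing — Policy A: E=5746, Policy B: E=28. Highest is 5746 (Policy A).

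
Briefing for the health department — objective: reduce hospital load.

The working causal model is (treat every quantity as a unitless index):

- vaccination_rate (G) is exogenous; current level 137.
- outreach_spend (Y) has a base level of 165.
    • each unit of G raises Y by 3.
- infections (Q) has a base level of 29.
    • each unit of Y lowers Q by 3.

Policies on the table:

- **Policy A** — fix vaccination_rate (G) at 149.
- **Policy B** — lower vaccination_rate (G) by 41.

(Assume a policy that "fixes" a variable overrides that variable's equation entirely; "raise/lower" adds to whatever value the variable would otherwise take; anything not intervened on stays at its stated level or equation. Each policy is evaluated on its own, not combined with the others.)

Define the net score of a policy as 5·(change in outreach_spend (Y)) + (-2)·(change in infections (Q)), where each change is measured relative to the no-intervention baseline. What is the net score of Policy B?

Baseline:
  G = 137
  Y = 165 + 3·137 = 576
  Q = 29 − 3·576 = -1699
Policy B (G − 41):
  G = 137 − 41 = 96
  Y = 165 + 3·96 = 453
  Q = 29 − 3·453 = -1330
ΔY = 453 − 576 = -123; ΔQ = -1330 − (-1699) = 369
Score = 5·(-123) + (-2)·369 = -1353

-1353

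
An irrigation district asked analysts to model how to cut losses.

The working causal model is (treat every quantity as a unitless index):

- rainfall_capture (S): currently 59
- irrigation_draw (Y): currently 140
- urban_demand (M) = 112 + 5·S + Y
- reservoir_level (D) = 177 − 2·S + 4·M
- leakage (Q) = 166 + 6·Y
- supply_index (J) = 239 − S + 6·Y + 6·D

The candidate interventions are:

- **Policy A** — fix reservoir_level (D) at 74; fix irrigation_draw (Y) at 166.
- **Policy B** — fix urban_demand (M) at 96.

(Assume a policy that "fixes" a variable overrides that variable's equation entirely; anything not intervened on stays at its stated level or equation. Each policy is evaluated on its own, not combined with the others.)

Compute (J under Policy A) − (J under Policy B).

Policy A (D := 74, Y := 166):
  S = 59
  Y = 166
  M = 112 + 5·59 + 166 = 573
  D = 74
  J = 239 − 59 + 6·166 + 6·74 = 1620
Policy B (M := 96):
  S = 59
  Y = 140
  M = 96
  D = 177 − 2·59 + 4·96 = 443
  J = 239 − 59 + 6·140 + 6·443 = 3678
J: 1620 − 3678 = -2058

-2058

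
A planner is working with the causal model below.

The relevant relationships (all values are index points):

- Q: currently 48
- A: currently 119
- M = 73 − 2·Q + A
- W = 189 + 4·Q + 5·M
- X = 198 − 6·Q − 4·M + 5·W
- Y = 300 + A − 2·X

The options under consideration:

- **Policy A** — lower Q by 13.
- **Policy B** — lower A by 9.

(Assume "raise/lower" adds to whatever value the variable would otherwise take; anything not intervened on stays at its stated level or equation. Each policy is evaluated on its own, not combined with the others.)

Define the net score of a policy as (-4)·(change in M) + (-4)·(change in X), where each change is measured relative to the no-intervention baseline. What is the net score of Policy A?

-1560

Baseline:
  Q = 48
  A = 119
  M = 73 − 2·48 + 119 = 96
  W = 189 + 4·48 + 5·96 = 861
  X = 198 − 6·48 − 4·96 + 5·861 = 3831
Policy A (Q − 13):
  Q = 48 − 13 = 35
  A = 119
  M = 73 − 2·35 + 119 = 122
  W = 189 + 4·35 + 5·122 = 939
  X = 198 − 6·35 − 4·122 + 5·939 = 4195
ΔM = 122 − 96 = 26; ΔX = 4195 − 3831 = 364
Score = (-4)·26 + (-4)·364 = -1560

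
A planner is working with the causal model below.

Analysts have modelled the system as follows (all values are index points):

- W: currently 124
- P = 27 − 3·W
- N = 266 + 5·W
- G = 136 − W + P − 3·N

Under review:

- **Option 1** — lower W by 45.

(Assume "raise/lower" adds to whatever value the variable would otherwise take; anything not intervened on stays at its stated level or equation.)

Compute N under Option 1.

Option 1 (W − 45):
  W = 124 − 45 = 79
  N = 266 + 5·79 = 661

661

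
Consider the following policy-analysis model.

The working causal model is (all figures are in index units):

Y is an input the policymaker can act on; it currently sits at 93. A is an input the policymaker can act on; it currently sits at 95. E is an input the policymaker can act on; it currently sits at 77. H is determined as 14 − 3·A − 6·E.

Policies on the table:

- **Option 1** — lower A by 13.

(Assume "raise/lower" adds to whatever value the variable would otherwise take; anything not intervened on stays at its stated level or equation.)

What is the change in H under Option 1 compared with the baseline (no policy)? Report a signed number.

39

Baseline:
  A = 95
  E = 77
  H = 14 − 3·95 − 6·77 = -733
Option 1 (A − 13):
  A = 95 − 13 = 82
  E = 77
  H = 14 − 3·82 − 6·77 = -694
Change in H: -694 − (-733) = 39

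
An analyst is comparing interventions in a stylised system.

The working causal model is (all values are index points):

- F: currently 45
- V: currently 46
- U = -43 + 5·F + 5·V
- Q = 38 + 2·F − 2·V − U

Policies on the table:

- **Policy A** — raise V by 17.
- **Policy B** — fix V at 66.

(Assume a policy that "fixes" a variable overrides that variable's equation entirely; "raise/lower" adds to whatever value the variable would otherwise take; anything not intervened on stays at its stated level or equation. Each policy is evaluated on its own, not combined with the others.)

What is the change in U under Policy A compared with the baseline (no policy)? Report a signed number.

Baseline:
  F = 45
  V = 46
  U = -43 + 5·45 + 5·46 = 412
Policy A (V + 17):
  F = 45
  V = 46 + 17 = 63
  U = -43 + 5·45 + 5·63 = 497
Change in U: 497 − 412 = 85

85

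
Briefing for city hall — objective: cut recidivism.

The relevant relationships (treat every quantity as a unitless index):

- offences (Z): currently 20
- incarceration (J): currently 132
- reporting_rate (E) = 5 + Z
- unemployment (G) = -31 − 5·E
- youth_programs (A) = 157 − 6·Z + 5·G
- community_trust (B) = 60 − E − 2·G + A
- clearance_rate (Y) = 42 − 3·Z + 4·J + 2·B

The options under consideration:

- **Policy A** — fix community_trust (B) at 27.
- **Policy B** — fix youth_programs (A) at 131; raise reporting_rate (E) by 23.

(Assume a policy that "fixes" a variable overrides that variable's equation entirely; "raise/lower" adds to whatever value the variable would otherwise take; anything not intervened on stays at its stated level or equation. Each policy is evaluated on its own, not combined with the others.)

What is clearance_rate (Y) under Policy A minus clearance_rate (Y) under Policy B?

Policy A (B := 27):
  Z = 20
  J = 132
  E = 5 + 20 = 25
  G = -31 − 5·25 = -156
  A = 157 − 6·20 + 5·(-156) = -743
  B = 27
  Y = 42 − 3·20 + 4·132 + 2·27 = 564
Policy B (A := 131, E + 23):
  Z = 20
  J = 132
  E = 5 + 20 (+23 from intervention) = 48
  G = -31 − 5·48 = -271
  A = 131
  B = 60 − 48 − 2·(-271) + 131 = 685
  Y = 42 − 3·20 + 4·132 + 2·685 = 1880
Y: 564 − 1880 = -1316

-1316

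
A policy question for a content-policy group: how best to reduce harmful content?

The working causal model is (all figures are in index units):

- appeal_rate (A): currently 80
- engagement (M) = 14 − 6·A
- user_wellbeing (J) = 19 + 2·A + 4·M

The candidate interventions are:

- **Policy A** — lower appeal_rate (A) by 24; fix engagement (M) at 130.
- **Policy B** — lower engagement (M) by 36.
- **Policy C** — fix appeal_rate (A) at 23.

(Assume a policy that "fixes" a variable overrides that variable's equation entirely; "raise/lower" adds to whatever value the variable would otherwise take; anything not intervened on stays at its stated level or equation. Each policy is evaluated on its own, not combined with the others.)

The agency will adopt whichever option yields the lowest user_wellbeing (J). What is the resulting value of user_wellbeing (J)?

Policy A (A − 24, M := 130):
  A = 80 − 24 = 56
  M = 130
  J = 19 + 2·56 + 4·130 = 651
Policy B (M − 36):
  A = 80
  M = 14 − 6·80 (−36 from intervention) = -502
  J = 19 + 2·80 + 4·(-502) = -1829
Policy C (A := 23):
  A = 23
  M = 14 − 6·23 = -124
  J = 19 + 2·23 + 4·(-124) = -431
Comparing — Policy A: J=651, Policy B: J=-1829, Policy C: J=-431. Lowest is -1829 (Policy B).

-1829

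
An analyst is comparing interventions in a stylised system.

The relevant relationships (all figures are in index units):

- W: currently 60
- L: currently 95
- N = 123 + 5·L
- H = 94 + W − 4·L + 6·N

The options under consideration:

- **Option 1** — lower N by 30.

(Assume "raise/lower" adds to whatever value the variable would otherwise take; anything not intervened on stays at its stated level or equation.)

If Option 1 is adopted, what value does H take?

3182

Option 1 (N − 30):
  W = 60
  L = 95
  N = 123 + 5·95 (−30 from intervention) = 568
  H = 94 + 60 − 4·95 + 6·568 = 3182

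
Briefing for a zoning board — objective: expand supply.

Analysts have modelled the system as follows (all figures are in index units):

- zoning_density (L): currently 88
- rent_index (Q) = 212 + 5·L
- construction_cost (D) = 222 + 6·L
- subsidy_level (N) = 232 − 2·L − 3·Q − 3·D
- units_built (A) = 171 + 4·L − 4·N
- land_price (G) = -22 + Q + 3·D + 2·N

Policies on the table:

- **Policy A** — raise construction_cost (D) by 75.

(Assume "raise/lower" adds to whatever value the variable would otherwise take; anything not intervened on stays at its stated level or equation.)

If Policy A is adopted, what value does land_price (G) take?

-5645

Policy A (D + 75):
  L = 88
  Q = 212 + 5·88 = 652
  D = 222 + 6·88 (+75 from intervention) = 825
  N = 232 − 2·88 − 3·652 − 3·825 = -4375
  G = -22 + 652 + 3·825 + 2·(-4375) = -5645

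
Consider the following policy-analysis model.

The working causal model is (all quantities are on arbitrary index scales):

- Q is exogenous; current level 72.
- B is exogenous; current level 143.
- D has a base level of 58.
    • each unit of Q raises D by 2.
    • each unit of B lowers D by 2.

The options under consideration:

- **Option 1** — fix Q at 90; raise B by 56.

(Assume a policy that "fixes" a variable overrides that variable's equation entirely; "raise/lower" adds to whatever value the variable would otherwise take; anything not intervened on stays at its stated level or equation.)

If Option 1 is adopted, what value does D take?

-160

Option 1 (Q := 90, B + 56):
  Q = 90
  B = 143 + 56 = 199
  D = 58 + 2·90 − 2·199 = -160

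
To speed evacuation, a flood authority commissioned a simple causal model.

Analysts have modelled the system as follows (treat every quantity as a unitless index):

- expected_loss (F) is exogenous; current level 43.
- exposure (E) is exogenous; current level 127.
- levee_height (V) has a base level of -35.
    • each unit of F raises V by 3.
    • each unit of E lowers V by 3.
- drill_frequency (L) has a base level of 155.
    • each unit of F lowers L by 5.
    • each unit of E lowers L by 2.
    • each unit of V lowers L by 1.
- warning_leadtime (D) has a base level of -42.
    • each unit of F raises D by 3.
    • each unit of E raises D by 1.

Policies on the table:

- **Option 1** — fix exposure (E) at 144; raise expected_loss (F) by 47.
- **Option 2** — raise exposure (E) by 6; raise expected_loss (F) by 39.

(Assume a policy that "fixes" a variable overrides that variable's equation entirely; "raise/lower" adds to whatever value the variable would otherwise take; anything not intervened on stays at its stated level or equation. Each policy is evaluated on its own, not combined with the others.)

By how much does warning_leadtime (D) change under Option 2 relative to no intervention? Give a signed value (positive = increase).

123

Baseline:
  F = 43
  E = 127
  D = -42 + 3·43 + 127 = 214
Option 2 (E + 6, F + 39):
  F = 43 + 39 = 82
  E = 127 + 6 = 133
  D = -42 + 3·82 + 133 = 337
Change in D: 337 − 214 = 123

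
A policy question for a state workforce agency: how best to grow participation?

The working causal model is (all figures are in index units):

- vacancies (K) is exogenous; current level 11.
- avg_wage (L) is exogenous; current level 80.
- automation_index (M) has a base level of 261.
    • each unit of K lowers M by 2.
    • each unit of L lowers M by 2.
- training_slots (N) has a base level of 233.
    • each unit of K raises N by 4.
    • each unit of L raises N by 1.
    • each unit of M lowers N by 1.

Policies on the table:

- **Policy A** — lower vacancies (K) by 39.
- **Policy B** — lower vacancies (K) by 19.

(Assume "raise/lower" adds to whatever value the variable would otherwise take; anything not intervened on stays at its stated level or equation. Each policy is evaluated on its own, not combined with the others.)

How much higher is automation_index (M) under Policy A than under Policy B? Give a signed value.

Policy A (K − 39):
  K = 11 − 39 = -28
  L = 80
  M = 261 − 2·(-28) − 2·80 = 157
Policy B (K − 19):
  K = 11 − 19 = -8
  L = 80
  M = 261 − 2·(-8) − 2·80 = 117
M: 157 − 117 = 40

40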